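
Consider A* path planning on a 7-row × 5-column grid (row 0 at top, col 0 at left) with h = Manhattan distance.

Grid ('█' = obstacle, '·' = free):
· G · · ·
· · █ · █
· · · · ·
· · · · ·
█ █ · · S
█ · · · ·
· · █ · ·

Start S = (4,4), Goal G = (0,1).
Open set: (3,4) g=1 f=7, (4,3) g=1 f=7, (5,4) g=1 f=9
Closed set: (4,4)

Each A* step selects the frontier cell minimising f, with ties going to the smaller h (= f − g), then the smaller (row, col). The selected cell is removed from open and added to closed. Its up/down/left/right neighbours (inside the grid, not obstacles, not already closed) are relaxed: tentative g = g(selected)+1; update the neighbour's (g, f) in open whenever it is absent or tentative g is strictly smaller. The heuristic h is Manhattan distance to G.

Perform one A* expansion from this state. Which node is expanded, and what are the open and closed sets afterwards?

step 1: expand (3,4) (f=7, h=6) → closed; open now [(2,4) g=2 f=7, (3,3) g=2 f=7, (4,3) g=1 f=7, (5,4) g=1 f=9]

expanded=(3,4); open=[(2,4) g=2 f=7, (3,3) g=2 f=7, (4,3) g=1 f=7, (5,4) g=1 f=9]; closed=[(3,4), (4,4)]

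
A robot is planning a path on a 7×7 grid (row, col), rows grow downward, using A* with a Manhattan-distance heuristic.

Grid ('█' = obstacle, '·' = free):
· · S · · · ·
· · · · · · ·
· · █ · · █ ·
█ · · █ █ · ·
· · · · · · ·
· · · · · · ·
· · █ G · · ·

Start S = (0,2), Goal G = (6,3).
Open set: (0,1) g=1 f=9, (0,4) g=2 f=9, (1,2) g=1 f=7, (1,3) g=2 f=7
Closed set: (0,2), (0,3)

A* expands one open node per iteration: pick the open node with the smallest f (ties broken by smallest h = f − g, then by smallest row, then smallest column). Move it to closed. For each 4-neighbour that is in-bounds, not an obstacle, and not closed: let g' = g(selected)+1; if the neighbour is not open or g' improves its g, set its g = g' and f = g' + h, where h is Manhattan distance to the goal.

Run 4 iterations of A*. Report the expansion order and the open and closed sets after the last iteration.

step 1: expand (1,3) (f=7, h=5) → closed; open now [(0,1) g=1 f=9, (0,4) g=2 f=9, (1,2) g=1 f=7, (1,4) g=3 f=9, (2,3) g=3 f=7]
step 2: expand (2,3) (f=7, h=4) → closed; open now [(0,1) g=1 f=9, (0,4) g=2 f=9, (1,2) g=1 f=7, (1,4) g=3 f=9, (2,4) g=4 f=9]
step 3: expand (1,2) (f=7, h=6) → closed; open now [(0,1) g=1 f=9, (0,4) g=2 f=9, (1,1) g=2 f=9, (1,4) g=3 f=9, (2,4) g=4 f=9]
step 4: expand (2,4) (f=9, h=5) → closed; open now [(0,1) g=1 f=9, (0,4) g=2 f=9, (1,1) g=2 f=9, (1,4) g=3 f=9]

order=[(1,3) → (2,3) → (1,2) → (2,4)]; open=[(0,1) g=1 f=9, (0,4) g=2 f=9, (1,1) g=2 f=9, (1,4) g=3 f=9]; closed=[(0,2), (0,3), (1,2), (1,3), (2,3), (2,4)]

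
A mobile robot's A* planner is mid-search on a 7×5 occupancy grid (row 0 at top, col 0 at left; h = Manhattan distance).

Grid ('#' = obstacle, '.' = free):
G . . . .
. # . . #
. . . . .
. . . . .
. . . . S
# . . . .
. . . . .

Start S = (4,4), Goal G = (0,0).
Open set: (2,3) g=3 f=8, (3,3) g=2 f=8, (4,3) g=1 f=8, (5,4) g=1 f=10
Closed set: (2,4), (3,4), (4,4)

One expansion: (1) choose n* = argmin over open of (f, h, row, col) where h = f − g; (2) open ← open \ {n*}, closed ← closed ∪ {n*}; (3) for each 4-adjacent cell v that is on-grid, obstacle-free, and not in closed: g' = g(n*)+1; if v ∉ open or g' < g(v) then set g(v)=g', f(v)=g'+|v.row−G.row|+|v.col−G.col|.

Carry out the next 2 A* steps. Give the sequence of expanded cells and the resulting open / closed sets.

order=[(2,3) → (1,3)]; open=[(0,3) g=5 f=8, (1,2) g=5 f=8, (2,2) g=4 f=8, (3,3) g=2 f=8, (4,3) g=1 f=8, (5,4) g=1 f=10]; closed=[(1,3), (2,3), (2,4), (3,4), (4,4)]

step 1: expand (2,3) (f=8, h=5) → closed; open now [(1,3) g=4 f=8, (2,2) g=4 f=8, (3,3) g=2 f=8, (4,3) g=1 f=8, (5,4) g=1 f=10]
step 2: expand (1,3) (f=8, h=4) → closed; open now [(0,3) g=5 f=8, (1,2) g=5 f=8, (2,2) g=4 f=8, (3,3) g=2 f=8, (4,3) g=1 f=8, (5,4) g=1 f=10]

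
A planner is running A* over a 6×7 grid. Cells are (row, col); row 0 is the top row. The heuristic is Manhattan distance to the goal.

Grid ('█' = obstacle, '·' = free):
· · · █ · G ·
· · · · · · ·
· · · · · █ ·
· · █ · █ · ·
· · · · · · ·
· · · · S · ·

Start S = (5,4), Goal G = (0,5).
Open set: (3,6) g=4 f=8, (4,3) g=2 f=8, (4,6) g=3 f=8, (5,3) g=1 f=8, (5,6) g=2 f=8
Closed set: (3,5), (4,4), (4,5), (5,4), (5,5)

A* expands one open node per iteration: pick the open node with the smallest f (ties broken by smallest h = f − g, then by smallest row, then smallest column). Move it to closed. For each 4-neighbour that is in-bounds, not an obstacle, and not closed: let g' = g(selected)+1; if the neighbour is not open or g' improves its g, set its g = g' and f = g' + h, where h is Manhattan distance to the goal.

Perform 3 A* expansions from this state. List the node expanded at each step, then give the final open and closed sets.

order=[(3,6) → (2,6) → (1,6)]; open=[(0,6) g=7 f=8, (1,5) g=7 f=8, (4,3) g=2 f=8, (4,6) g=3 f=8, (5,3) g=1 f=8, (5,6) g=2 f=8]; closed=[(1,6), (2,6), (3,5), (3,6), (4,4), (4,5), (5,4), (5,5)]

step 1: expand (3,6) (f=8, h=4) → closed; open now [(2,6) g=5 f=8, (4,3) g=2 f=8, (4,6) g=3 f=8, (5,3) g=1 f=8, (5,6) g=2 f=8]
step 2: expand (2,6) (f=8, h=3) → closed; open now [(1,6) g=6 f=8, (4,3) g=2 f=8, (4,6) g=3 f=8, (5,3) g=1 f=8, (5,6) g=2 f=8]
step 3: expand (1,6) (f=8, h=2) → closed; open now [(0,6) g=7 f=8, (1,5) g=7 f=8, (4,3) g=2 f=8, (4,6) g=3 f=8, (5,3) g=1 f=8, (5,6) g=2 f=8]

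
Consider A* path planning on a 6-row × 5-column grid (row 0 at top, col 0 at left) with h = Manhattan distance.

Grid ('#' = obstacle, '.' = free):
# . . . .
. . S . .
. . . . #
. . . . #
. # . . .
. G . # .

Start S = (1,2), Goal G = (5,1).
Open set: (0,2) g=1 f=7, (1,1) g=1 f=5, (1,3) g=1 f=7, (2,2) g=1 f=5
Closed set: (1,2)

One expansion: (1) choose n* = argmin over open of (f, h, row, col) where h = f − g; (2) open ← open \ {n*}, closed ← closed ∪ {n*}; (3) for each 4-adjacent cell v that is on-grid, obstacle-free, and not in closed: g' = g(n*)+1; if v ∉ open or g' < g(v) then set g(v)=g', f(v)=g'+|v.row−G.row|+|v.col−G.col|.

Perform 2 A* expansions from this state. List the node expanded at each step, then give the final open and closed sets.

step 1: expand (1,1) (f=5, h=4) → closed; open now [(0,1) g=2 f=7, (0,2) g=1 f=7, (1,0) g=2 f=7, (1,3) g=1 f=7, (2,1) g=2 f=5, (2,2) g=1 f=5]
step 2: expand (2,1) (f=5, h=3) → closed; open now [(0,1) g=2 f=7, (0,2) g=1 f=7, (1,0) g=2 f=7, (1,3) g=1 f=7, (2,0) g=3 f=7, (2,2) g=1 f=5, (3,1) g=3 f=5]

order=[(1,1) → (2,1)]; open=[(0,1) g=2 f=7, (0,2) g=1 f=7, (1,0) g=2 f=7, (1,3) g=1 f=7, (2,0) g=3 f=7, (2,2) g=1 f=5, (3,1) g=3 f=5]; closed=[(1,1), (1,2), (2,1)]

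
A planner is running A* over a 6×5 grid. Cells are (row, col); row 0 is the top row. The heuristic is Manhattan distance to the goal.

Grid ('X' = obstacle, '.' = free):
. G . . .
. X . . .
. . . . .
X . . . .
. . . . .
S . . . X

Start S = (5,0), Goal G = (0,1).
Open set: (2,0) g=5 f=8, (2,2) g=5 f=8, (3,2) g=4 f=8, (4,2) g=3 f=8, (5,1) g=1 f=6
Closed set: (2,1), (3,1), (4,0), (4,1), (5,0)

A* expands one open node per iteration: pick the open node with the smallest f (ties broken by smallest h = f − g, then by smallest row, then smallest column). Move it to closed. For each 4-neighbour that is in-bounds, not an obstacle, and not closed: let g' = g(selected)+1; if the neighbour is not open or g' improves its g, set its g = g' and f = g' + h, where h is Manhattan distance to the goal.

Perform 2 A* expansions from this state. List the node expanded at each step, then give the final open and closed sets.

step 1: expand (5,1) (f=6, h=5) → closed; open now [(2,0) g=5 f=8, (2,2) g=5 f=8, (3,2) g=4 f=8, (4,2) g=3 f=8, (5,2) g=2 f=8]
step 2: expand (2,0) (f=8, h=3) → closed; open now [(1,0) g=6 f=8, (2,2) g=5 f=8, (3,2) g=4 f=8, (4,2) g=3 f=8, (5,2) g=2 f=8]

order=[(5,1) → (2,0)]; open=[(1,0) g=6 f=8, (2,2) g=5 f=8, (3,2) g=4 f=8, (4,2) g=3 f=8, (5,2) g=2 f=8]; closed=[(2,0), (2,1), (3,1), (4,0), (4,1), (5,0), (5,1)]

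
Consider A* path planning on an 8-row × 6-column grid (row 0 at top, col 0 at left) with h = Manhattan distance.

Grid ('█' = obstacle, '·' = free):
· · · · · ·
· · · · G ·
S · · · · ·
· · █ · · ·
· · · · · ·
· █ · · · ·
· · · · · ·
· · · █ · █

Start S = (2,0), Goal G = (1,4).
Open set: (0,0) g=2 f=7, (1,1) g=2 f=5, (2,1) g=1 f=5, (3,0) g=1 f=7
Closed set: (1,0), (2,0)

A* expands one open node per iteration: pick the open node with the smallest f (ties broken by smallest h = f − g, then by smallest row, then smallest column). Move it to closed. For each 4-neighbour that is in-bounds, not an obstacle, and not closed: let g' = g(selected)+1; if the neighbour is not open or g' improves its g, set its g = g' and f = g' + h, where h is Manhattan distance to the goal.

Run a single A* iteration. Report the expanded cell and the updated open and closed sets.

expanded=(1,1); open=[(0,0) g=2 f=7, (0,1) g=3 f=7, (1,2) g=3 f=5, (2,1) g=1 f=5, (3,0) g=1 f=7]; closed=[(1,0), (1,1), (2,0)]

step 1: expand (1,1) (f=5, h=3) → closed; open now [(0,0) g=2 f=7, (0,1) g=3 f=7, (1,2) g=3 f=5, (2,1) g=1 f=5, (3,0) g=1 f=7]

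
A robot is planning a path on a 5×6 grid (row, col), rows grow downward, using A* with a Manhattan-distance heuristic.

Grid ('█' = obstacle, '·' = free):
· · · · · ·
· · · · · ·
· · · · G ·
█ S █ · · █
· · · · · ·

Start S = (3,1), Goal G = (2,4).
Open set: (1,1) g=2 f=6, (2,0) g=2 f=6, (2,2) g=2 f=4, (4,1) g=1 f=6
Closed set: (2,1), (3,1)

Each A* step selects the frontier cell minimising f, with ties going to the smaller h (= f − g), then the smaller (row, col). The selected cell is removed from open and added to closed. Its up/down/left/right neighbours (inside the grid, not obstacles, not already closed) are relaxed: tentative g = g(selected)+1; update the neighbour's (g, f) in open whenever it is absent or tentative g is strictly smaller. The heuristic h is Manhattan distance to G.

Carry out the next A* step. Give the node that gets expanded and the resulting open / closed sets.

step 1: expand (2,2) (f=4, h=2) → closed; open now [(1,1) g=2 f=6, (1,2) g=3 f=6, (2,0) g=2 f=6, (2,3) g=3 f=4, (4,1) g=1 f=6]

expanded=(2,2); open=[(1,1) g=2 f=6, (1,2) g=3 f=6, (2,0) g=2 f=6, (2,3) g=3 f=4, (4,1) g=1 f=6]; closed=[(2,1), (2,2), (3,1)]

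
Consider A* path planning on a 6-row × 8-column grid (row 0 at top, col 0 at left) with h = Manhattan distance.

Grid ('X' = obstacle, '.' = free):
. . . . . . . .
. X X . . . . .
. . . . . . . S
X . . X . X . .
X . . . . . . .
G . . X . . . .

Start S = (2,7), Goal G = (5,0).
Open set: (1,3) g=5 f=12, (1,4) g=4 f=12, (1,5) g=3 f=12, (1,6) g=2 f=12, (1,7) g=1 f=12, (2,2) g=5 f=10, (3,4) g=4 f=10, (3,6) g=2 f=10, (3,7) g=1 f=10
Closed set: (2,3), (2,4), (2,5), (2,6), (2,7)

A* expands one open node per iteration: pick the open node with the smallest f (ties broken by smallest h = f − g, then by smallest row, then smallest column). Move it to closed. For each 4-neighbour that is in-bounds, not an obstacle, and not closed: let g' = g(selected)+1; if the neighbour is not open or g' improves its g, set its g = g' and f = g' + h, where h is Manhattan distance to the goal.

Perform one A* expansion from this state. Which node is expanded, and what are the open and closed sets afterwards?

step 1: expand (2,2) (f=10, h=5) → closed; open now [(1,3) g=5 f=12, (1,4) g=4 f=12, (1,5) g=3 f=12, (1,6) g=2 f=12, (1,7) g=1 f=12, (2,1) g=6 f=10, (3,2) g=6 f=10, (3,4) g=4 f=10, (3,6) g=2 f=10, (3,7) g=1 f=10]

expanded=(2,2); open=[(1,3) g=5 f=12, (1,4) g=4 f=12, (1,5) g=3 f=12, (1,6) g=2 f=12, (1,7) g=1 f=12, (2,1) g=6 f=10, (3,2) g=6 f=10, (3,4) g=4 f=10, (3,6) g=2 f=10, (3,7) g=1 f=10]; closed=[(2,2), (2,3), (2,4), (2,5), (2,6), (2,7)]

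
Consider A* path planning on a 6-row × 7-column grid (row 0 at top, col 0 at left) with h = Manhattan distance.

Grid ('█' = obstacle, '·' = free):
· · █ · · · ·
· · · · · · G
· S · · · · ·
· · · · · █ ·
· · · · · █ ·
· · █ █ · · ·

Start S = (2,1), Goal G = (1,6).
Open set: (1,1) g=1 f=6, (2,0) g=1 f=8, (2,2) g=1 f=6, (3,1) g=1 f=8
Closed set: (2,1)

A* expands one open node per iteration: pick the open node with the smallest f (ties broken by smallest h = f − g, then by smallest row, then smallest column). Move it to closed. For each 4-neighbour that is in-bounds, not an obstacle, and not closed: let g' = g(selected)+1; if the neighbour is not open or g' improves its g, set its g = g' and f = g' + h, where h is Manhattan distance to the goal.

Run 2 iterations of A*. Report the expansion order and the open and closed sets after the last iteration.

order=[(1,1) → (1,2)]; open=[(0,1) g=2 f=8, (1,0) g=2 f=8, (1,3) g=3 f=6, (2,0) g=1 f=8, (2,2) g=1 f=6, (3,1) g=1 f=8]; closed=[(1,1), (1,2), (2,1)]

step 1: expand (1,1) (f=6, h=5) → closed; open now [(0,1) g=2 f=8, (1,0) g=2 f=8, (1,2) g=2 f=6, (2,0) g=1 f=8, (2,2) g=1 f=6, (3,1) g=1 f=8]
step 2: expand (1,2) (f=6, h=4) → closed; open now [(0,1) g=2 f=8, (1,0) g=2 f=8, (1,3) g=3 f=6, (2,0) g=1 f=8, (2,2) g=1 f=6, (3,1) g=1 f=8]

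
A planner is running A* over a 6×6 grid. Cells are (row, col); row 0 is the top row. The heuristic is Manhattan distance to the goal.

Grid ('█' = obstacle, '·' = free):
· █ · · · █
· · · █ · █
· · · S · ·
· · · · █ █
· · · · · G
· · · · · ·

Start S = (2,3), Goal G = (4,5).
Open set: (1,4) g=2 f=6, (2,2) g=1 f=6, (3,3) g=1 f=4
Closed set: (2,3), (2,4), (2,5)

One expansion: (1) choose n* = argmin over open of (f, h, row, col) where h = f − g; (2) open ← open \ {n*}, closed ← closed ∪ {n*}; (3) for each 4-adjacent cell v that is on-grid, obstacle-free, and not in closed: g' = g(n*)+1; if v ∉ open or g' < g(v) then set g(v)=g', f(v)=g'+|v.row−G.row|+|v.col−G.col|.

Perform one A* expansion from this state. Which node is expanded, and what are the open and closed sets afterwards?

expanded=(3,3); open=[(1,4) g=2 f=6, (2,2) g=1 f=6, (3,2) g=2 f=6, (4,3) g=2 f=4]; closed=[(2,3), (2,4), (2,5), (3,3)]

step 1: expand (3,3) (f=4, h=3) → closed; open now [(1,4) g=2 f=6, (2,2) g=1 f=6, (3,2) g=2 f=6, (4,3) g=2 f=4]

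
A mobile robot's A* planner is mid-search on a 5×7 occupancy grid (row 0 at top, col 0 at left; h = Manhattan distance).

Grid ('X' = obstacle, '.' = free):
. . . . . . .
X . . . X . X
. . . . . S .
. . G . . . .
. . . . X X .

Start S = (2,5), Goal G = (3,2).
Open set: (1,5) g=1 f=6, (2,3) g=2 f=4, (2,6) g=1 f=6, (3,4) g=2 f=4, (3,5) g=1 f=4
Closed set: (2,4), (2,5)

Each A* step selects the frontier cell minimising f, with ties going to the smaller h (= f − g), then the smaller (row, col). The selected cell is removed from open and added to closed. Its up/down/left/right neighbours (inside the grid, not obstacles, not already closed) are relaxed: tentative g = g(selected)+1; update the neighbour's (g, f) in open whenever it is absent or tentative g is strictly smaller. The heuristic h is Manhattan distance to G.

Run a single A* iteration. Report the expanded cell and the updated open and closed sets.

expanded=(2,3); open=[(1,3) g=3 f=6, (1,5) g=1 f=6, (2,2) g=3 f=4, (2,6) g=1 f=6, (3,3) g=3 f=4, (3,4) g=2 f=4, (3,5) g=1 f=4]; closed=[(2,3), (2,4), (2,5)]

step 1: expand (2,3) (f=4, h=2) → closed; open now [(1,3) g=3 f=6, (1,5) g=1 f=6, (2,2) g=3 f=4, (2,6) g=1 f=6, (3,3) g=3 f=4, (3,4) g=2 f=4, (3,5) g=1 f=4]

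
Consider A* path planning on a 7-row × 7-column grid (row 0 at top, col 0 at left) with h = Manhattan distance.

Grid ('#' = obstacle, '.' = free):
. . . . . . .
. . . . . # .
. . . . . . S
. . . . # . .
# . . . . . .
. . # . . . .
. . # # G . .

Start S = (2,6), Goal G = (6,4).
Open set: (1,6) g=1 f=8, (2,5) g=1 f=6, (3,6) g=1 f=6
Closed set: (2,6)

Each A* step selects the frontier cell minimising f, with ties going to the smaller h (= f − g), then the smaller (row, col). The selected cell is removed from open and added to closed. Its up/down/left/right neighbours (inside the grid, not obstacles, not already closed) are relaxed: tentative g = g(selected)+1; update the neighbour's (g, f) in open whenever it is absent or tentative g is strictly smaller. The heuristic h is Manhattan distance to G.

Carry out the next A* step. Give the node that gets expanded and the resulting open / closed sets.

expanded=(2,5); open=[(1,6) g=1 f=8, (2,4) g=2 f=6, (3,5) g=2 f=6, (3,6) g=1 f=6]; closed=[(2,5), (2,6)]

step 1: expand (2,5) (f=6, h=5) → closed; open now [(1,6) g=1 f=8, (2,4) g=2 f=6, (3,5) g=2 f=6, (3,6) g=1 f=6]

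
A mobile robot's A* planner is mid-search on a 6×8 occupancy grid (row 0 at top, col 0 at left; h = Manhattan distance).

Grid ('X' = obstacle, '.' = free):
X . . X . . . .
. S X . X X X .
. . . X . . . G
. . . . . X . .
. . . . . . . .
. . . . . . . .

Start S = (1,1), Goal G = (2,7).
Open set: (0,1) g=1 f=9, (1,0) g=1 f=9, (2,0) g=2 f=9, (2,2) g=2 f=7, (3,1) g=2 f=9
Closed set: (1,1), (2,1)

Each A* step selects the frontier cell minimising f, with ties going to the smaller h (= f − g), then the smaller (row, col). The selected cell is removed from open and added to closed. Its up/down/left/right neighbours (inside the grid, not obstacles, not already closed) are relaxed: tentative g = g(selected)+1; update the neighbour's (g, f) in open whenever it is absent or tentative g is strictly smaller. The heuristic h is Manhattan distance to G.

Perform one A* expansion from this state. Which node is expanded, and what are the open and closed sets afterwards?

expanded=(2,2); open=[(0,1) g=1 f=9, (1,0) g=1 f=9, (2,0) g=2 f=9, (3,1) g=2 f=9, (3,2) g=3 f=9]; closed=[(1,1), (2,1), (2,2)]

step 1: expand (2,2) (f=7, h=5) → closed; open now [(0,1) g=1 f=9, (1,0) g=1 f=9, (2,0) g=2 f=9, (3,1) g=2 f=9, (3,2) g=3 f=9]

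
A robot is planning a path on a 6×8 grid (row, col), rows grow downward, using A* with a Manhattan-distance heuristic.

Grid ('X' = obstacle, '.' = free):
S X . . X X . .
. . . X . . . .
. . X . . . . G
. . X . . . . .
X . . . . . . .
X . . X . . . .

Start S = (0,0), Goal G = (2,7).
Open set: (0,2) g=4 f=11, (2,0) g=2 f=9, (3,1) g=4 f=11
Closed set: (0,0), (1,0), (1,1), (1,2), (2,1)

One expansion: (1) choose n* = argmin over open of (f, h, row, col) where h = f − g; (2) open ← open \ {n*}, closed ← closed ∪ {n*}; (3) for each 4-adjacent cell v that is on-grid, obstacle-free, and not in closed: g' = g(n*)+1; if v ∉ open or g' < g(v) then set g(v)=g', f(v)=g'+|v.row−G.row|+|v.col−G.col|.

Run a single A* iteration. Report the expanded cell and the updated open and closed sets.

step 1: expand (2,0) (f=9, h=7) → closed; open now [(0,2) g=4 f=11, (3,0) g=3 f=11, (3,1) g=4 f=11]

expanded=(2,0); open=[(0,2) g=4 f=11, (3,0) g=3 f=11, (3,1) g=4 f=11]; closed=[(0,0), (1,0), (1,1), (1,2), (2,0), (2,1)]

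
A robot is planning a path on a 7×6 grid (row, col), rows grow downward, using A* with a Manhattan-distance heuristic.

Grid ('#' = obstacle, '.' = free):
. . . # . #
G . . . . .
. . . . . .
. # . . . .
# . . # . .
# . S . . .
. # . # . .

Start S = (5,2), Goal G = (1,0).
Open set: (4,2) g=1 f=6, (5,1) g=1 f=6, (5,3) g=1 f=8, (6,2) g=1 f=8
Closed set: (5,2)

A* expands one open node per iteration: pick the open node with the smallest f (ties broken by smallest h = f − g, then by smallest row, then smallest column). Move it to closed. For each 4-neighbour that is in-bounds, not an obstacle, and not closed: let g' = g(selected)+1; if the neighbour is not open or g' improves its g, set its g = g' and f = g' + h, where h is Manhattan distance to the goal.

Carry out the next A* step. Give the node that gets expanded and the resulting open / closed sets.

step 1: expand (4,2) (f=6, h=5) → closed; open now [(3,2) g=2 f=6, (4,1) g=2 f=6, (5,1) g=1 f=6, (5,3) g=1 f=8, (6,2) g=1 f=8]

expanded=(4,2); open=[(3,2) g=2 f=6, (4,1) g=2 f=6, (5,1) g=1 f=6, (5,3) g=1 f=8, (6,2) g=1 f=8]; closed=[(4,2), (5,2)]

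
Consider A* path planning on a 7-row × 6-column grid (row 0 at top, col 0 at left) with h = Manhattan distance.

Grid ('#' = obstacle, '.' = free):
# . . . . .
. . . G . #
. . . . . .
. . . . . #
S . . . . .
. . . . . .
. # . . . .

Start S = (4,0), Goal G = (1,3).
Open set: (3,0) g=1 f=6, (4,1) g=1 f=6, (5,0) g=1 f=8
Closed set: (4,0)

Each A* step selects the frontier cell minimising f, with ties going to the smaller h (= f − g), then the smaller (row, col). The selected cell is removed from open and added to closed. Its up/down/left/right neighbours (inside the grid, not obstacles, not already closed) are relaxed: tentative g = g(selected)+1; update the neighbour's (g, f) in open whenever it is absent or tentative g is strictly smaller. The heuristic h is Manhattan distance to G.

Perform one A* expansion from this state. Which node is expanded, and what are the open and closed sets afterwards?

step 1: expand (3,0) (f=6, h=5) → closed; open now [(2,0) g=2 f=6, (3,1) g=2 f=6, (4,1) g=1 f=6, (5,0) g=1 f=8]

expanded=(3,0); open=[(2,0) g=2 f=6, (3,1) g=2 f=6, (4,1) g=1 f=6, (5,0) g=1 f=8]; closed=[(3,0), (4,0)]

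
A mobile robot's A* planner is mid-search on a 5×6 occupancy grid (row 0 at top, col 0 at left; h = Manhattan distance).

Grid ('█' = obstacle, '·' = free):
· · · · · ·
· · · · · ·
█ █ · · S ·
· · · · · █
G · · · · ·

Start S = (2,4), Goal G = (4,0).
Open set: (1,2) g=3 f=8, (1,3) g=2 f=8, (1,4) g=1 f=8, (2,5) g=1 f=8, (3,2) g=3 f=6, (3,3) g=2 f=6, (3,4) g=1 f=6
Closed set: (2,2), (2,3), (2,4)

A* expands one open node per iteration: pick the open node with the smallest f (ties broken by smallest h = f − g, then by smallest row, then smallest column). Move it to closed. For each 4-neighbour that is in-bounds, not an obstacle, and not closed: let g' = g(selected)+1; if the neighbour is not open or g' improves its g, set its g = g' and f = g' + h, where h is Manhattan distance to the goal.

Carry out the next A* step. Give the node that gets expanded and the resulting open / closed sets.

step 1: expand (3,2) (f=6, h=3) → closed; open now [(1,2) g=3 f=8, (1,3) g=2 f=8, (1,4) g=1 f=8, (2,5) g=1 f=8, (3,1) g=4 f=6, (3,3) g=2 f=6, (3,4) g=1 f=6, (4,2) g=4 f=6]

expanded=(3,2); open=[(1,2) g=3 f=8, (1,3) g=2 f=8, (1,4) g=1 f=8, (2,5) g=1 f=8, (3,1) g=4 f=6, (3,3) g=2 f=6, (3,4) g=1 f=6, (4,2) g=4 f=6]; closed=[(2,2), (2,3), (2,4), (3,2)]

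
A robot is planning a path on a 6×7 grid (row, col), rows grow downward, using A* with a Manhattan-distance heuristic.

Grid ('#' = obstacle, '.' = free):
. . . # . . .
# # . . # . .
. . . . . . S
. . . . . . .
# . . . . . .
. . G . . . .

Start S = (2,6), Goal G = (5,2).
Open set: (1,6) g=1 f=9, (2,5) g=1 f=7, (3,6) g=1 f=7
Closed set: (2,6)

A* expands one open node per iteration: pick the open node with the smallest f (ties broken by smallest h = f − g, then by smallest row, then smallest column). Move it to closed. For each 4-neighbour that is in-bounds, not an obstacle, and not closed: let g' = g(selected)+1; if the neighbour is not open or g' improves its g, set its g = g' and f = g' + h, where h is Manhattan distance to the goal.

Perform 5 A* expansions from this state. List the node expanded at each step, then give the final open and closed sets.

order=[(2,5) → (2,4) → (2,3) → (2,2) → (3,2)]; open=[(1,2) g=5 f=9, (1,3) g=4 f=9, (1,5) g=2 f=9, (1,6) g=1 f=9, (2,1) g=5 f=9, (3,1) g=6 f=9, (3,3) g=4 f=7, (3,4) g=3 f=7, (3,5) g=2 f=7, (3,6) g=1 f=7, (4,2) g=6 f=7]; closed=[(2,2), (2,3), (2,4), (2,5), (2,6), (3,2)]

step 1: expand (2,5) (f=7, h=6) → closed; open now [(1,5) g=2 f=9, (1,6) g=1 f=9, (2,4) g=2 f=7, (3,5) g=2 f=7, (3,6) g=1 f=7]
step 2: expand (2,4) (f=7, h=5) → closed; open now [(1,5) g=2 f=9, (1,6) g=1 f=9, (2,3) g=3 f=7, (3,4) g=3 f=7, (3,5) g=2 f=7, (3,6) g=1 f=7]
step 3: expand (2,3) (f=7, h=4) → closed; open now [(1,3) g=4 f=9, (1,5) g=2 f=9, (1,6) g=1 f=9, (2,2) g=4 f=7, (3,3) g=4 f=7, (3,4) g=3 f=7, (3,5) g=2 f=7, (3,6) g=1 f=7]
step 4: expand (2,2) (f=7, h=3) → closed; open now [(1,2) g=5 f=9, (1,3) g=4 f=9, (1,5) g=2 f=9, (1,6) g=1 f=9, (2,1) g=5 f=9, (3,2) g=5 f=7, (3,3) g=4 f=7, (3,4) g=3 f=7, (3,5) g=2 f=7, (3,6) g=1 f=7]
step 5: expand (3,2) (f=7, h=2) → closed; open now [(1,2) g=5 f=9, (1,3) g=4 f=9, (1,5) g=2 f=9, (1,6) g=1 f=9, (2,1) g=5 f=9, (3,1) g=6 f=9, (3,3) g=4 f=7, (3,4) g=3 f=7, (3,5) g=2 f=7, (3,6) g=1 f=7, (4,2) g=6 f=7]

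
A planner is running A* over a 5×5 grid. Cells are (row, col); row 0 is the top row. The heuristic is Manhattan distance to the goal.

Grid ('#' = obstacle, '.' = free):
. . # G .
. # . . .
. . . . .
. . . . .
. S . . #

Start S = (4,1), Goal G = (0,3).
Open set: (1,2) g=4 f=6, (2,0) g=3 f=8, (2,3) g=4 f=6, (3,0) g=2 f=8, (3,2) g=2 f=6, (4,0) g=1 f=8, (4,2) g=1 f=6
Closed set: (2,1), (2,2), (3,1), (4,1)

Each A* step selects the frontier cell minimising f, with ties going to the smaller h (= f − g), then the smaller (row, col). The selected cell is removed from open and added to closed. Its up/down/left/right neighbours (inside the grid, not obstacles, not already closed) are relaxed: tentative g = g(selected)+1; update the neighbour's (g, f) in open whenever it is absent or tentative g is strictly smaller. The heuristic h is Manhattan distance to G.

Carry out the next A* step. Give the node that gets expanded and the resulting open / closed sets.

step 1: expand (1,2) (f=6, h=2) → closed; open now [(1,3) g=5 f=6, (2,0) g=3 f=8, (2,3) g=4 f=6, (3,0) g=2 f=8, (3,2) g=2 f=6, (4,0) g=1 f=8, (4,2) g=1 f=6]

expanded=(1,2); open=[(1,3) g=5 f=6, (2,0) g=3 f=8, (2,3) g=4 f=6, (3,0) g=2 f=8, (3,2) g=2 f=6, (4,0) g=1 f=8, (4,2) g=1 f=6]; closed=[(1,2), (2,1), (2,2), (3,1), (4,1)]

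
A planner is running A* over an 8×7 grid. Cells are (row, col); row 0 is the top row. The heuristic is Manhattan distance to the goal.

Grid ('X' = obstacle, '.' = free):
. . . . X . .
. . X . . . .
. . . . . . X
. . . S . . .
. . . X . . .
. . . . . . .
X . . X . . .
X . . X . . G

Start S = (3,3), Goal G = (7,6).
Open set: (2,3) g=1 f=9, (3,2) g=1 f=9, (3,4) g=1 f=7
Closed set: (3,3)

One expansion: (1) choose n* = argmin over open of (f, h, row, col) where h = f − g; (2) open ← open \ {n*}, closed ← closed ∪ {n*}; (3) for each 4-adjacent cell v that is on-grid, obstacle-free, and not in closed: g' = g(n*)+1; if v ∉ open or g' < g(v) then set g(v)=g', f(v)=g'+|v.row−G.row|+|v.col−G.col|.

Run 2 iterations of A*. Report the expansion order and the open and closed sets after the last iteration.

order=[(3,4) → (3,5)]; open=[(2,3) g=1 f=9, (2,4) g=2 f=9, (2,5) g=3 f=9, (3,2) g=1 f=9, (3,6) g=3 f=7, (4,4) g=2 f=7, (4,5) g=3 f=7]; closed=[(3,3), (3,4), (3,5)]

step 1: expand (3,4) (f=7, h=6) → closed; open now [(2,3) g=1 f=9, (2,4) g=2 f=9, (3,2) g=1 f=9, (3,5) g=2 f=7, (4,4) g=2 f=7]
step 2: expand (3,5) (f=7, h=5) → closed; open now [(2,3) g=1 f=9, (2,4) g=2 f=9, (2,5) g=3 f=9, (3,2) g=1 f=9, (3,6) g=3 f=7, (4,4) g=2 f=7, (4,5) g=3 f=7]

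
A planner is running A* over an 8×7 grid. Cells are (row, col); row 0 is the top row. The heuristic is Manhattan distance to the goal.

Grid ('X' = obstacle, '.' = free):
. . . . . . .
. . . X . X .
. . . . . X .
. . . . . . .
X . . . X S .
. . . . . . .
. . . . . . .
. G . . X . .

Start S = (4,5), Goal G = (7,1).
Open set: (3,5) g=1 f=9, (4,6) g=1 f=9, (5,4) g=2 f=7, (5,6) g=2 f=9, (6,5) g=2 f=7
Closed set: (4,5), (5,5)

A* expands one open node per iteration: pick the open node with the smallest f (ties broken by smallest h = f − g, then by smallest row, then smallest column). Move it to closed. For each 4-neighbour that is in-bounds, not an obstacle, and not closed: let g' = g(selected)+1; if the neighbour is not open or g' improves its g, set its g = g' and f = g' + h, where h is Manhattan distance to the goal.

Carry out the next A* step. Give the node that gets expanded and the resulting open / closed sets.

step 1: expand (5,4) (f=7, h=5) → closed; open now [(3,5) g=1 f=9, (4,6) g=1 f=9, (5,3) g=3 f=7, (5,6) g=2 f=9, (6,4) g=3 f=7, (6,5) g=2 f=7]

expanded=(5,4); open=[(3,5) g=1 f=9, (4,6) g=1 f=9, (5,3) g=3 f=7, (5,6) g=2 f=9, (6,4) g=3 f=7, (6,5) g=2 f=7]; closed=[(4,5), (5,4), (5,5)]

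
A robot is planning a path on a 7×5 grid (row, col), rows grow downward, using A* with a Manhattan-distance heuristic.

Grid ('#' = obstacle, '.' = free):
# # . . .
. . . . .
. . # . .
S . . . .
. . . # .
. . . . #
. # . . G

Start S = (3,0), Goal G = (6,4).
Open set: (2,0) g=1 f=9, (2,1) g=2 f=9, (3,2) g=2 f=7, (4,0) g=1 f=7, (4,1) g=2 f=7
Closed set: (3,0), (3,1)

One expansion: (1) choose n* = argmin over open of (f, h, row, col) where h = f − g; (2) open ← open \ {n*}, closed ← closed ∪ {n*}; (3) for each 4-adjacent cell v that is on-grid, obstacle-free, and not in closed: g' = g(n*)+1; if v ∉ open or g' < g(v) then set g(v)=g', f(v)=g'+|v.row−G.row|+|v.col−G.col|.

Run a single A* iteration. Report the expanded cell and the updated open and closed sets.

expanded=(3,2); open=[(2,0) g=1 f=9, (2,1) g=2 f=9, (3,3) g=3 f=7, (4,0) g=1 f=7, (4,1) g=2 f=7, (4,2) g=3 f=7]; closed=[(3,0), (3,1), (3,2)]

step 1: expand (3,2) (f=7, h=5) → closed; open now [(2,0) g=1 f=9, (2,1) g=2 f=9, (3,3) g=3 f=7, (4,0) g=1 f=7, (4,1) g=2 f=7, (4,2) g=3 f=7]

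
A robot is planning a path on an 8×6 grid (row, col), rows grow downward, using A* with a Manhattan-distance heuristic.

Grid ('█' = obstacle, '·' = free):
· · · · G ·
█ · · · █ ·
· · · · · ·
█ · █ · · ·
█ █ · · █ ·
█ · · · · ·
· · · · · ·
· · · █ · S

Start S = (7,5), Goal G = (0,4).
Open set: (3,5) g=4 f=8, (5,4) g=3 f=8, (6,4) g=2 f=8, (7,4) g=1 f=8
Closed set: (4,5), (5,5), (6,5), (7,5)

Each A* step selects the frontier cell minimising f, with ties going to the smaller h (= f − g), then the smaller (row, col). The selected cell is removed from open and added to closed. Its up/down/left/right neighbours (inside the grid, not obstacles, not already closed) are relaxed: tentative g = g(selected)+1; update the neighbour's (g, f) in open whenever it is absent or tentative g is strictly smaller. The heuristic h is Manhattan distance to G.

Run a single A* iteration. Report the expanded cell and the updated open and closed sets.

step 1: expand (3,5) (f=8, h=4) → closed; open now [(2,5) g=5 f=8, (3,4) g=5 f=8, (5,4) g=3 f=8, (6,4) g=2 f=8, (7,4) g=1 f=8]

expanded=(3,5); open=[(2,5) g=5 f=8, (3,4) g=5 f=8, (5,4) g=3 f=8, (6,4) g=2 f=8, (7,4) g=1 f=8]; closed=[(3,5), (4,5), (5,5), (6,5), (7,5)]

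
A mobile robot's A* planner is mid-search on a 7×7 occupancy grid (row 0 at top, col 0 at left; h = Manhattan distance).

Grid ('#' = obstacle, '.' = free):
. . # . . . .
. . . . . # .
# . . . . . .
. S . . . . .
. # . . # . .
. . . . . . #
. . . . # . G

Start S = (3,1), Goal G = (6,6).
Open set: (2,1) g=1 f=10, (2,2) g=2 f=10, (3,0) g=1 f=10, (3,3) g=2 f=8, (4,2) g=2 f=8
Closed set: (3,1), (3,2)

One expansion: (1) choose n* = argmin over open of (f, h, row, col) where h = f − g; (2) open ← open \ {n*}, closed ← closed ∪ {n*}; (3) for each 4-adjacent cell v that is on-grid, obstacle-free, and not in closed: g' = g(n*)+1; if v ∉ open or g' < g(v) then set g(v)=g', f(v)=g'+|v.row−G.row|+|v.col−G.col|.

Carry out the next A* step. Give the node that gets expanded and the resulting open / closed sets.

expanded=(3,3); open=[(2,1) g=1 f=10, (2,2) g=2 f=10, (2,3) g=3 f=10, (3,0) g=1 f=10, (3,4) g=3 f=8, (4,2) g=2 f=8, (4,3) g=3 f=8]; closed=[(3,1), (3,2), (3,3)]

step 1: expand (3,3) (f=8, h=6) → closed; open now [(2,1) g=1 f=10, (2,2) g=2 f=10, (2,3) g=3 f=10, (3,0) g=1 f=10, (3,4) g=3 f=8, (4,2) g=2 f=8, (4,3) g=3 f=8]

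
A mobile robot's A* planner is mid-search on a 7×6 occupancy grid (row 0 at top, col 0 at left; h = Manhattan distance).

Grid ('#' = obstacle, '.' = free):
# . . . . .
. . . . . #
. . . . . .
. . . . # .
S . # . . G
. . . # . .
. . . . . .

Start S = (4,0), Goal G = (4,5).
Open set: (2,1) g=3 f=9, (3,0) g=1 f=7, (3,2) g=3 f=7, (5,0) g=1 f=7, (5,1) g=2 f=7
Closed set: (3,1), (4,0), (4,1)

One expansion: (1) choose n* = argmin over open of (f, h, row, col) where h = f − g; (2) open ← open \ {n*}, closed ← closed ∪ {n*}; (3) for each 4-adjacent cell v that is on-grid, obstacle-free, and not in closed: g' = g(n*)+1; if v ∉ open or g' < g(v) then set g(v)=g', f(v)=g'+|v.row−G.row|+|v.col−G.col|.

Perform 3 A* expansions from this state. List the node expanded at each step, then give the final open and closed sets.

order=[(3,2) → (3,3) → (4,3)]; open=[(2,1) g=3 f=9, (2,2) g=4 f=9, (2,3) g=5 f=9, (3,0) g=1 f=7, (4,4) g=6 f=7, (5,0) g=1 f=7, (5,1) g=2 f=7]; closed=[(3,1), (3,2), (3,3), (4,0), (4,1), (4,3)]

step 1: expand (3,2) (f=7, h=4) → closed; open now [(2,1) g=3 f=9, (2,2) g=4 f=9, (3,0) g=1 f=7, (3,3) g=4 f=7, (5,0) g=1 f=7, (5,1) g=2 f=7]
step 2: expand (3,3) (f=7, h=3) → closed; open now [(2,1) g=3 f=9, (2,2) g=4 f=9, (2,3) g=5 f=9, (3,0) g=1 f=7, (4,3) g=5 f=7, (5,0) g=1 f=7, (5,1) g=2 f=7]
step 3: expand (4,3) (f=7, h=2) → closed; open now [(2,1) g=3 f=9, (2,2) g=4 f=9, (2,3) g=5 f=9, (3,0) g=1 f=7, (4,4) g=6 f=7, (5,0) g=1 f=7, (5,1) g=2 f=7]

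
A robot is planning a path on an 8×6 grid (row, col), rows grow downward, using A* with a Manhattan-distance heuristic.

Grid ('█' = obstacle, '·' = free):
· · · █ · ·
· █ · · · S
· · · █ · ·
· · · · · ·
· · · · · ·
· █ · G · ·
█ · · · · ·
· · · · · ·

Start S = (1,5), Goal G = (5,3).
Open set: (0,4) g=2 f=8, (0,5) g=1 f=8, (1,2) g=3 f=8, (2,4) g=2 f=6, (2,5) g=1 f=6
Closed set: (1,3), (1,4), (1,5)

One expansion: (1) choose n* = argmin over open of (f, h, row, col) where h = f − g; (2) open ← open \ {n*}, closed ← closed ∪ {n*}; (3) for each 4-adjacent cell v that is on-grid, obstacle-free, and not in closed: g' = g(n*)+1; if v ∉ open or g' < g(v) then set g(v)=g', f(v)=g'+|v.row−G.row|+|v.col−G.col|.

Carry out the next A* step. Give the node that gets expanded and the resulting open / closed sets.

expanded=(2,4); open=[(0,4) g=2 f=8, (0,5) g=1 f=8, (1,2) g=3 f=8, (2,5) g=1 f=6, (3,4) g=3 f=6]; closed=[(1,3), (1,4), (1,5), (2,4)]

step 1: expand (2,4) (f=6, h=4) → closed; open now [(0,4) g=2 f=8, (0,5) g=1 f=8, (1,2) g=3 f=8, (2,5) g=1 f=6, (3,4) g=3 f=6]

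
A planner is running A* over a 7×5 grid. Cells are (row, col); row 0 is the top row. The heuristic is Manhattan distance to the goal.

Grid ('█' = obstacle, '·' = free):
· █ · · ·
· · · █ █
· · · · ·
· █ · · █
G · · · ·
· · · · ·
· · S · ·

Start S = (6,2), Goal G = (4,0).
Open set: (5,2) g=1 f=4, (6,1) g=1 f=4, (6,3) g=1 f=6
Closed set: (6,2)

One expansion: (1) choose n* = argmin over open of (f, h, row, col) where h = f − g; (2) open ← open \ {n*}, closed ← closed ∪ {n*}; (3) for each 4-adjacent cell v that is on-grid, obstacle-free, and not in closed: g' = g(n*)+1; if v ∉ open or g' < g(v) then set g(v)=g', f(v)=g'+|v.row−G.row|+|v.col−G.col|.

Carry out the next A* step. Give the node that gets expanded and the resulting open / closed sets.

step 1: expand (5,2) (f=4, h=3) → closed; open now [(4,2) g=2 f=4, (5,1) g=2 f=4, (5,3) g=2 f=6, (6,1) g=1 f=4, (6,3) g=1 f=6]

expanded=(5,2); open=[(4,2) g=2 f=4, (5,1) g=2 f=4, (5,3) g=2 f=6, (6,1) g=1 f=4, (6,3) g=1 f=6]; closed=[(5,2), (6,2)]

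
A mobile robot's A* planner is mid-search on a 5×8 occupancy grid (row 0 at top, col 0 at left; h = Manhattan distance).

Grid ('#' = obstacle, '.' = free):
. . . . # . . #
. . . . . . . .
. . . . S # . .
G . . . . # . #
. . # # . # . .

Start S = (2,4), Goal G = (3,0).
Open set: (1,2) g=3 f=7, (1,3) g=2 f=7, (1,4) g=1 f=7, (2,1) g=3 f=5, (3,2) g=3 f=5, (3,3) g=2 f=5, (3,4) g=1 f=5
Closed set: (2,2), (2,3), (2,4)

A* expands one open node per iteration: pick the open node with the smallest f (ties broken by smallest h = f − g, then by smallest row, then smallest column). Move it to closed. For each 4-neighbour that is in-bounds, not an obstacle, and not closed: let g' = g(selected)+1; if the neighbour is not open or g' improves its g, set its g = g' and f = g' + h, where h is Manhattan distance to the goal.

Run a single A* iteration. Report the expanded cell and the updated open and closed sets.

expanded=(2,1); open=[(1,1) g=4 f=7, (1,2) g=3 f=7, (1,3) g=2 f=7, (1,4) g=1 f=7, (2,0) g=4 f=5, (3,1) g=4 f=5, (3,2) g=3 f=5, (3,3) g=2 f=5, (3,4) g=1 f=5]; closed=[(2,1), (2,2), (2,3), (2,4)]

step 1: expand (2,1) (f=5, h=2) → closed; open now [(1,1) g=4 f=7, (1,2) g=3 f=7, (1,3) g=2 f=7, (1,4) g=1 f=7, (2,0) g=4 f=5, (3,1) g=4 f=5, (3,2) g=3 f=5, (3,3) g=2 f=5, (3,4) g=1 f=5]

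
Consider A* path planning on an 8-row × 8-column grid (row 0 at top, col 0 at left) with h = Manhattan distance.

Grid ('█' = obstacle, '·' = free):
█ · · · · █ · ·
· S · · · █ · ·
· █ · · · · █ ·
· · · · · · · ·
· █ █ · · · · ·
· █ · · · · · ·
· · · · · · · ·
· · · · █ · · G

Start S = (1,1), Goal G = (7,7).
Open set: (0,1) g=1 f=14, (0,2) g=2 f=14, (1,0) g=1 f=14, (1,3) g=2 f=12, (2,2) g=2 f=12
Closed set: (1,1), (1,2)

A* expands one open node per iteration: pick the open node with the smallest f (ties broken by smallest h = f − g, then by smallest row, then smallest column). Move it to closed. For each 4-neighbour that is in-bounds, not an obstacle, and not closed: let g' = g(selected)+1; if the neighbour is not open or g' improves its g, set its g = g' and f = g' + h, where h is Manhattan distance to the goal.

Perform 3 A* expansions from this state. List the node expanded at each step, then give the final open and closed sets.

order=[(1,3) → (1,4) → (2,4)]; open=[(0,1) g=1 f=14, (0,2) g=2 f=14, (0,3) g=3 f=14, (0,4) g=4 f=14, (1,0) g=1 f=14, (2,2) g=2 f=12, (2,3) g=3 f=12, (2,5) g=5 f=12, (3,4) g=5 f=12]; closed=[(1,1), (1,2), (1,3), (1,4), (2,4)]

step 1: expand (1,3) (f=12, h=10) → closed; open now [(0,1) g=1 f=14, (0,2) g=2 f=14, (0,3) g=3 f=14, (1,0) g=1 f=14, (1,4) g=3 f=12, (2,2) g=2 f=12, (2,3) g=3 f=12]
step 2: expand (1,4) (f=12, h=9) → closed; open now [(0,1) g=1 f=14, (0,2) g=2 f=14, (0,3) g=3 f=14, (0,4) g=4 f=14, (1,0) g=1 f=14, (2,2) g=2 f=12, (2,3) g=3 f=12, (2,4) g=4 f=12]
step 3: expand (2,4) (f=12, h=8) → closed; open now [(0,1) g=1 f=14, (0,2) g=2 f=14, (0,3) g=3 f=14, (0,4) g=4 f=14, (1,0) g=1 f=14, (2,2) g=2 f=12, (2,3) g=3 f=12, (2,5) g=5 f=12, (3,4) g=5 f=12]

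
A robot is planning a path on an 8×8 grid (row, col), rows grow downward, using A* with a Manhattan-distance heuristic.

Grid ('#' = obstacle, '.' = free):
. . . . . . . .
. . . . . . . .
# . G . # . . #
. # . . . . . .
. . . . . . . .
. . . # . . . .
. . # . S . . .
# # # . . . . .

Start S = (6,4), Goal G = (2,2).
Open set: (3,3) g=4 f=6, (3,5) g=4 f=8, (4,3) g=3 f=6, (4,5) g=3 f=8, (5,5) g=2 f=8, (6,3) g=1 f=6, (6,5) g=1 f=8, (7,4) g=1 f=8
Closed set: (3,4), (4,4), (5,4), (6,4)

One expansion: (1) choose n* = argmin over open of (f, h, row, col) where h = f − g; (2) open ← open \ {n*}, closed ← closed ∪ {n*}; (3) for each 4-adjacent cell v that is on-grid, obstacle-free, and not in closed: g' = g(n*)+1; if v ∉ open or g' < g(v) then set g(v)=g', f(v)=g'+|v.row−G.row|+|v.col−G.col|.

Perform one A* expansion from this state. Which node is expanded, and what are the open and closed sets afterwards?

expanded=(3,3); open=[(2,3) g=5 f=6, (3,2) g=5 f=6, (3,5) g=4 f=8, (4,3) g=3 f=6, (4,5) g=3 f=8, (5,5) g=2 f=8, (6,3) g=1 f=6, (6,5) g=1 f=8, (7,4) g=1 f=8]; closed=[(3,3), (3,4), (4,4), (5,4), (6,4)]

step 1: expand (3,3) (f=6, h=2) → closed; open now [(2,3) g=5 f=6, (3,2) g=5 f=6, (3,5) g=4 f=8, (4,3) g=3 f=6, (4,5) g=3 f=8, (5,5) g=2 f=8, (6,3) g=1 f=6, (6,5) g=1 f=8, (7,4) g=1 f=8]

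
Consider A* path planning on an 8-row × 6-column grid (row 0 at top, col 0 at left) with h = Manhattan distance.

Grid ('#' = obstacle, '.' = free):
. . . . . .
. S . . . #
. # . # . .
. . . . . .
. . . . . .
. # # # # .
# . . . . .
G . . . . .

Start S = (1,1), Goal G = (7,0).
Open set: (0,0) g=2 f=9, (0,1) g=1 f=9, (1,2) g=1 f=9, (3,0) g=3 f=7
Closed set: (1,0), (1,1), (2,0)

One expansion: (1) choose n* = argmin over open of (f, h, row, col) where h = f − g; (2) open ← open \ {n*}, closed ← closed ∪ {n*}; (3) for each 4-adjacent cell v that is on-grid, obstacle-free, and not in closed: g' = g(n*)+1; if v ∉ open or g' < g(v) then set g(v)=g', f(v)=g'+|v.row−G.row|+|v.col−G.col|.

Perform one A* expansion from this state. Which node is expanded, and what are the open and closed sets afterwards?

expanded=(3,0); open=[(0,0) g=2 f=9, (0,1) g=1 f=9, (1,2) g=1 f=9, (3,1) g=4 f=9, (4,0) g=4 f=7]; closed=[(1,0), (1,1), (2,0), (3,0)]

step 1: expand (3,0) (f=7, h=4) → closed; open now [(0,0) g=2 f=9, (0,1) g=1 f=9, (1,2) g=1 f=9, (3,1) g=4 f=9, (4,0) g=4 f=7]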